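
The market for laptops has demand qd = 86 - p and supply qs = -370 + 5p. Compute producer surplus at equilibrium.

Producer surplus = 10

Equilibrium: 86 - p = -370 + 5p gives p* = 76, q* = 10.
Supply starts at p = 74 (where qs = 0).
PS = ½(76 − 74)(10) = 10.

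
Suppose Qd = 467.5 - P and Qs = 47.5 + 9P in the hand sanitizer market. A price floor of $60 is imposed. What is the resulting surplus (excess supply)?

Equilibrium price would be P* = 42, so the floor at 60 binds.
At P = 60: Qd = 407.5, Qs = 587.5.
Surplus = 587.5 − 407.5 = 180.

Surplus = 180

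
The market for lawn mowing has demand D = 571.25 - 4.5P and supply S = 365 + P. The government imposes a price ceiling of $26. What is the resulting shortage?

Equilibrium price would be P* = 37.5, so the ceiling at 26 binds.
At P = 26: D = 571.25 − 4.5(26) = 454.25, S = 365 + 1(26) = 391.
Shortage = 454.25 − 391 = 63.25.

Shortage = 63.25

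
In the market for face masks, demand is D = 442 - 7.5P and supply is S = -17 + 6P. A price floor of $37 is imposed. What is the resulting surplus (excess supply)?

Equilibrium price would be P* = 34, so the floor at 37 binds.
At P = 37: D = 164.5, S = 205.
Surplus = 205 − 164.5 = 40.5.

Surplus = 40.5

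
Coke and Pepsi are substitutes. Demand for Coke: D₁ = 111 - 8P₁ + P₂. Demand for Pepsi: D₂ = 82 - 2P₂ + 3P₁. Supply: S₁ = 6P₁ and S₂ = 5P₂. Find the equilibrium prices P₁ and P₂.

Market 1: 111 - 8P₁ + P₂ = 6P₁ → 14P₁ - P₂ = 111.
Market 2: 7P₂ - 3P₁ = 82.
Eliminating P₂: 7×(1) + 1×(2) gives 95P₁ = 859, so P₁ = 859/95.
Back-substitute into (2): P₂ = (82 + 3×859/95) / 7 = 1481/95.

P₁ = 859/95, P₂ = 1481/95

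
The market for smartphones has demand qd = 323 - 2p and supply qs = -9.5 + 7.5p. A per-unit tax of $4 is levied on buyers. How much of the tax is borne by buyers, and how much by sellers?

Pre-tax equilibrium: p* = 35, q* = 253.
Tax on buyers shifts demand to qd = 323 − 2(p + 4) = 315 - 2p.
315 - 2p = -9.5 + 7.5p gives seller price ps = 649/19; buyers pay pb = 649/19 + 4 = 725/19.
New quantity: q = 323 − 2(725/19) = 4687/19.
Buyer burden = 725/19 − 35 = 60/19; seller burden = 35 − 649/19 = 16/19.

Buyers bear 60/19, sellers bear 16/19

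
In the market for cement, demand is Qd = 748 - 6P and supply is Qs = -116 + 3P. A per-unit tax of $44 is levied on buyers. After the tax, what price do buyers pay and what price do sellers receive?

Pre-tax equilibrium: P* = 96, Q* = 172.
Tax on buyers shifts demand to Qd = 748 − 6(P + 44) = 484 - 6P.
484 - 6P = -116 + 3P gives seller price Ps = 200/3; buyers pay Pb = 200/3 + 44 = 332/3.
New quantity: Q = 748 − 6(332/3) = 84.

Buyers pay 332/3, sellers receive 200/3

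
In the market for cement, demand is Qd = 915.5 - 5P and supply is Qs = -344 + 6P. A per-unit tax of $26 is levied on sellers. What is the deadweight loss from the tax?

Deadweight loss = 10140/11

Pre-tax equilibrium: P* = 114.5, Q* = 343.
Tax on sellers shifts supply to Qs = -344 + 6(P − 26) = -500 + 6P.
915.5 - 5P = -500 + 6P gives buyer price Pb = 2831/22; sellers receive Ps = 2831/22 − 26 = 2259/22.
New quantity: Q = 915.5 − 5(2831/22) = 2993/11.
DWL = ½ × 26 × (343 − 2993/11) = 10140/11.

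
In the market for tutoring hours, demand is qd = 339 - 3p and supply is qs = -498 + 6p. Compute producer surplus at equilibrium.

Producer surplus = 300

Equilibrium: 339 - 3p = -498 + 6p gives p* = 93, q* = 60.
Supply starts at p = 83 (where qs = 0).
PS = ½(93 − 83)(60) = 300.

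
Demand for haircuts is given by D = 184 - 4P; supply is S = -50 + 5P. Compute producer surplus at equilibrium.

Equilibrium: 184 - 4P = -50 + 5P gives P* = 26, Q* = 80.
Supply starts at P = 10 (where S = 0).
PS = ½(26 − 10)(80) = 640.

Producer surplus = 640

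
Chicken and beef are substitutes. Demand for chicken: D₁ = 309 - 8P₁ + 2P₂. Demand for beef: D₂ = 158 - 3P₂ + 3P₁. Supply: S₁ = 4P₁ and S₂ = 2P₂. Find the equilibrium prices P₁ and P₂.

P₁ = 1861/54, P₂ = 941/18

Market 1: 309 - 8P₁ + 2P₂ = 4P₁ → 12P₁ - 2P₂ = 309.
Market 2: 5P₂ - 3P₁ = 158.
Eliminating P₂: 5×(1) + 2×(2) gives 54P₁ = 1861, so P₁ = 1861/54.
Back-substitute into (2): P₂ = (158 + 3×1861/54) / 5 = 941/18.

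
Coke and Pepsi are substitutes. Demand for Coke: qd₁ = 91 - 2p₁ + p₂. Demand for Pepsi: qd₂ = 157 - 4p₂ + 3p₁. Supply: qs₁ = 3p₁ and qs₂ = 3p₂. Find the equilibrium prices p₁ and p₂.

Market 1: 91 - 2p₁ + p₂ = 3p₁ → 5p₁ - p₂ = 91.
Market 2: 7p₂ - 3p₁ = 157.
Eliminating p₂: 7×(1) + 1×(2) gives 32p₁ = 794, so p₁ = 24.8125.
Back-substitute into (2): p₂ = (157 + 3×24.8125) / 7 = 33.0625.

p₁ = 24.8125, p₂ = 33.0625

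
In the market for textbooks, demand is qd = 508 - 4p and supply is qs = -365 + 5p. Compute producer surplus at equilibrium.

Equilibrium: 508 - 4p = -365 + 5p gives p* = 97, q* = 120.
Supply starts at p = 73 (where qs = 0).
PS = ½(97 − 73)(120) = 1440.

Producer surplus = 1440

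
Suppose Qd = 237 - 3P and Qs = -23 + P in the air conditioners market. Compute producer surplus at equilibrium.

Equilibrium: 237 - 3P = -23 + P gives P* = 65, Q* = 42.
Supply starts at P = 23 (where Qs = 0).
PS = ½(65 − 23)(42) = 882.

Producer surplus = 882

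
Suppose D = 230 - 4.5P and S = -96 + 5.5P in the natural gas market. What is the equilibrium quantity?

Set D = S: 230 - 4.5P = -96 + 5.5P.
326 = 10P, so P* = 32.6.
Q* = 230 − 4.5(32.6) = 83.3.

Q* = 83.3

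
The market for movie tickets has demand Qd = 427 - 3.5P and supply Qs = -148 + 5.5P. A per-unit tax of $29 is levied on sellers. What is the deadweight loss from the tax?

Deadweight loss = 64757/72

Pre-tax equilibrium: P* = 575/9, Q* = 3661/18.
Tax on sellers shifts supply to Qs = -148 + 5.5(P − 29) = -307.5 + 5.5P.
427 - 3.5P = -307.5 + 5.5P gives buyer price Pb = 1469/18; sellers receive Ps = 1469/18 − 29 = 947/18.
New quantity: Q = 427 − 3.5(1469/18) = 5089/36.
DWL = ½ × 29 × (3661/18 − 5089/36) = 64757/72.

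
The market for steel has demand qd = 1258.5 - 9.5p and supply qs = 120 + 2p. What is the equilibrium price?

p* = 99

Set qd = qs: 1258.5 - 9.5p = 120 + 2p.
1138.5 = 11.5p, so p* = 99.
q* = 1258.5 − 9.5(99) = 318.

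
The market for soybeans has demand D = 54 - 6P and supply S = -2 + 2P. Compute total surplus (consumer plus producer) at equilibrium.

Total surplus = 48

Equilibrium: 54 - 6P = -2 + 2P gives P* = 7, Q* = 12.
Demand choke price: P = 9; supply starts at P = 1.
CS = ½(9 − 7)(12) = 12; PS = ½(7 − 1)(12) = 36.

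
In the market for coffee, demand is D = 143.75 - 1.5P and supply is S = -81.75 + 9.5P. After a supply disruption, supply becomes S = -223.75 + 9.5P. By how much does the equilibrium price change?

Original equilibrium: P* = 20.5, Q* = 113.
New equilibrium: 143.75 - 1.5P = -223.75 + 9.5P, so 367.5 = 11P and P' = 735/22; Q' = 143.75 − 1.5(735/22) = 1030/11.
Change in price: 735/22 − 20.5 = 142/11.

ΔP = 142/11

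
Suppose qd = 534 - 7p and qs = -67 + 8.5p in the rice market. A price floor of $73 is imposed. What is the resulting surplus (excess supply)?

Equilibrium price would be p* = 1202/31, so the floor at 73 binds.
At p = 73: qd = 23, qs = 553.5.
Surplus = 553.5 − 23 = 530.5.

Surplus = 530.5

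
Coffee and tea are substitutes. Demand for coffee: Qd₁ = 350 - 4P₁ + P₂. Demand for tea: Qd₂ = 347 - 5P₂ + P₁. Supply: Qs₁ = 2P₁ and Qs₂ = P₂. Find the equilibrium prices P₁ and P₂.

Market 1: 350 - 4P₁ + P₂ = 2P₁ → 6P₁ - P₂ = 350.
Market 2: 6P₂ - P₁ = 347.
Eliminating P₂: 6×(1) + 1×(2) gives 35P₁ = 2447, so P₁ = 2447/35.
Back-substitute into (2): P₂ = (347 + 1×2447/35) / 6 = 2432/35.

P₁ = 2447/35, P₂ = 2432/35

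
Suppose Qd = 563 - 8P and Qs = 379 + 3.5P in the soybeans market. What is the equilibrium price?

P* = 16

Set Qd = Qs: 563 - 8P = 379 + 3.5P.
184 = 11.5P, so P* = 16.
Q* = 563 − 8(16) = 435.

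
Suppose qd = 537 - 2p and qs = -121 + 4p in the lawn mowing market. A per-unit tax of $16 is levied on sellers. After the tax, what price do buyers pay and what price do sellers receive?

Buyers pay 361/3, sellers receive 313/3

Pre-tax equilibrium: p* = 329/3, q* = 953/3.
Tax on sellers shifts supply to qs = -121 + 4(p − 16) = -185 + 4p.
537 - 2p = -185 + 4p gives buyer price pb = 361/3; sellers receive ps = 361/3 − 16 = 313/3.
New quantity: q = 537 − 2(361/3) = 889/3.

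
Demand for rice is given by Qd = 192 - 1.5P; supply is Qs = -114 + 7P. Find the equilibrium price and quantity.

Set Qd = Qs: 192 - 1.5P = -114 + 7P.
306 = 8.5P, so P* = 36.
Q* = 192 − 1.5(36) = 138.

P* = 36, Q* = 138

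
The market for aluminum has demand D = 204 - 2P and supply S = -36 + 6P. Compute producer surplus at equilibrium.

Producer surplus = 1728

Equilibrium: 204 - 2P = -36 + 6P gives P* = 30, Q* = 144.
Supply starts at P = 6 (where S = 0).
PS = ½(30 − 6)(144) = 1728.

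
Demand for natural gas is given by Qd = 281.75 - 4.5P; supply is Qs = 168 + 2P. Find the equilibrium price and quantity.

P* = 17.5, Q* = 203

Set Qd = Qs: 281.75 - 4.5P = 168 + 2P.
113.75 = 6.5P, so P* = 17.5.
Q* = 281.75 − 4.5(17.5) = 203.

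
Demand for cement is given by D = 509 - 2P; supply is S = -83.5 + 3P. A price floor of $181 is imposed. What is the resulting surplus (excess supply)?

Surplus = 312.5

Equilibrium price would be P* = 118.5, so the floor at 181 binds.
At P = 181: D = 147, S = 459.5.
Surplus = 459.5 − 147 = 312.5.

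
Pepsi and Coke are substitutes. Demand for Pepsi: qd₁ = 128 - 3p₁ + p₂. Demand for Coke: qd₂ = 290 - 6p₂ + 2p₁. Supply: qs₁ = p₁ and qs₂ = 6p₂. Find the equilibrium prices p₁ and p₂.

Market 1: 128 - 3p₁ + p₂ = p₁ → 4p₁ - p₂ = 128.
Market 2: 12p₂ - 2p₁ = 290.
Eliminating p₂: 12×(1) + 1×(2) gives 46p₁ = 1826, so p₁ = 913/23.
Back-substitute into (2): p₂ = (290 + 2×913/23) / 12 = 708/23.

p₁ = 913/23, p₂ = 708/23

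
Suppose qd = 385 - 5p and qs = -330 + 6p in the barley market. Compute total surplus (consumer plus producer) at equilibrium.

Total surplus = 660

Equilibrium: 385 - 5p = -330 + 6p gives p* = 65, q* = 60.
Demand choke price: p = 77; supply starts at p = 55.
CS = ½(77 − 65)(60) = 360; PS = ½(65 − 55)(60) = 300.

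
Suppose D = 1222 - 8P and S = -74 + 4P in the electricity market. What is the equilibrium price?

P* = 108

Set D = S: 1222 - 8P = -74 + 4P.
1296 = 12P, so P* = 108.
Q* = 1222 − 8(108) = 358.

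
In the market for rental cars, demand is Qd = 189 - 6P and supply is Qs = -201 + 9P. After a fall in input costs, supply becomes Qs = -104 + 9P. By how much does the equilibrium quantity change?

ΔQ = 38.8

Original equilibrium: P* = 26, Q* = 33.
New equilibrium: 189 - 6P = -104 + 9P, so 293 = 15P and P' = 293/15; Q' = 189 − 6(293/15) = 71.8.
Change in quantity: 71.8 − 33 = 38.8.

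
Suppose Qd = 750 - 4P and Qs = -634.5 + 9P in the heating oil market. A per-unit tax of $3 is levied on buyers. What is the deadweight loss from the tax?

Pre-tax equilibrium: P* = 106.5, Q* = 324.
Tax on buyers shifts demand to Qd = 750 − 4(P + 3) = 738 - 4P.
738 - 4P = -634.5 + 9P gives seller price Ps = 2745/26; buyers pay Pb = 2745/26 + 3 = 2823/26.
New quantity: Q = 750 − 4(2823/26) = 4104/13.
DWL = ½ × 3 × (324 − 4104/13) = 162/13.

Deadweight loss = 162/13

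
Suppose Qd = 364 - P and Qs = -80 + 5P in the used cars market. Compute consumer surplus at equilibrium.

Consumer surplus = 42050

Equilibrium: 364 - P = -80 + 5P gives P* = 74, Q* = 290.
Demand choke price (Qd = 0): P = 364.
CS = ½(364 − 74)(290) = 42050.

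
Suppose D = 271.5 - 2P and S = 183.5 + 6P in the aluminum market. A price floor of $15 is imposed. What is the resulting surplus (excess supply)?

Surplus = 32

Equilibrium price would be P* = 11, so the floor at 15 binds.
At P = 15: D = 241.5, S = 273.5.
Surplus = 273.5 − 241.5 = 32.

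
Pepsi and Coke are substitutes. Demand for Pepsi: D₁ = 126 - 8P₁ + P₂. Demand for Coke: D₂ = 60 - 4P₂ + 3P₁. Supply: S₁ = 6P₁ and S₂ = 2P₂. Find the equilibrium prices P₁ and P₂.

Market 1: 126 - 8P₁ + P₂ = 6P₁ → 14P₁ - P₂ = 126.
Market 2: 6P₂ - 3P₁ = 60.
Eliminating P₂: 6×(1) + 1×(2) gives 81P₁ = 816, so P₁ = 272/27.
Back-substitute into (2): P₂ = (60 + 3×272/27) / 6 = 406/27.

P₁ = 272/27, P₂ = 406/27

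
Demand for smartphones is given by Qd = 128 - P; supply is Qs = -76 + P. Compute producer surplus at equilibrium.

Producer surplus = 338

Equilibrium: 128 - P = -76 + P gives P* = 102, Q* = 26.
Supply starts at P = 76 (where Qs = 0).
PS = ½(102 − 76)(26) = 338.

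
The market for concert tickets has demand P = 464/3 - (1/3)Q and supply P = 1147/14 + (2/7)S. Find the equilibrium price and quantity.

Set the two price expressions equal: 464/3 - (1/3)Q = 1147/14 + (2/7)Q.
3055/42 = (13/21)Q, so Q* = 117.5.
P* = 464/3 − (1/3)(117.5) = 115.5.

P* = 115.5, Q* = 117.5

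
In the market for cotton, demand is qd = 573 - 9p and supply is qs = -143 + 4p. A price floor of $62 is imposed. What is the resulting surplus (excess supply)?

Equilibrium price would be p* = 716/13, so the floor at 62 binds.
At p = 62: qd = 15, qs = 105.
Surplus = 105 − 15 = 90.

Surplus = 90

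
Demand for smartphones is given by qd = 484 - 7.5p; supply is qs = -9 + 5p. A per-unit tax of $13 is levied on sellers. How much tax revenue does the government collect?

Pre-tax equilibrium: p* = 39.44, q* = 188.2.
Tax on sellers shifts supply to qs = -9 + 5(p − 13) = -74 + 5p.
484 - 7.5p = -74 + 5p gives buyer price pb = 44.64; sellers receive ps = 44.64 − 13 = 31.64.
New quantity: q = 484 − 7.5(44.64) = 149.2.
Revenue = 13 × 149.2 = 1939.6.

Tax revenue = 1939.6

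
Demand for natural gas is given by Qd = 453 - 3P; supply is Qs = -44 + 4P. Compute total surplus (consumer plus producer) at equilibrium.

Total surplus = 16800

Equilibrium: 453 - 3P = -44 + 4P gives P* = 71, Q* = 240.
Demand choke price: P = 151; supply starts at P = 11.
CS = ½(151 − 71)(240) = 9600; PS = ½(71 − 11)(240) = 7200.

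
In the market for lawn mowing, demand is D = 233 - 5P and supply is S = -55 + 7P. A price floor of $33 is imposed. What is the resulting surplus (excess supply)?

Equilibrium price would be P* = 24, so the floor at 33 binds.
At P = 33: D = 68, S = 176.
Surplus = 176 − 68 = 108.

Surplus = 108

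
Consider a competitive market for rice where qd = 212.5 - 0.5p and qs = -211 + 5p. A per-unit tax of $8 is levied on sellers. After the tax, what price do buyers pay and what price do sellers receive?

Pre-tax equilibrium: p* = 77, q* = 174.
Tax on sellers shifts supply to qs = -211 + 5(p − 8) = -251 + 5p.
212.5 - 0.5p = -251 + 5p gives buyer price pb = 927/11; sellers receive ps = 927/11 − 8 = 839/11.
New quantity: q = 212.5 − 0.5(927/11) = 1874/11.

Buyers pay 927/11, sellers receive 839/11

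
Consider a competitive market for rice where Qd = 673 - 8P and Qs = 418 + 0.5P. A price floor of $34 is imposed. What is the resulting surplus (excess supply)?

Surplus = 34

Equilibrium price would be P* = 30, so the floor at 34 binds.
At P = 34: Qd = 401, Qs = 435.
Surplus = 435 − 401 = 34.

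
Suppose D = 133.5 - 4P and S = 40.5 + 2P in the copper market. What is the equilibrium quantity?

Set D = S: 133.5 - 4P = 40.5 + 2P.
93 = 6P, so P* = 15.5.
Q* = 133.5 − 4(15.5) = 71.5.

Q* = 71.5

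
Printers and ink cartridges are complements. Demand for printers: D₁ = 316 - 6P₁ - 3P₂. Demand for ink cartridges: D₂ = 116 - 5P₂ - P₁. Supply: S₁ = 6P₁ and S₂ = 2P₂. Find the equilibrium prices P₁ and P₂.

P₁ = 1864/81, P₂ = 1076/81

Market 1: 316 - 6P₁ - 3P₂ = 6P₁ → 12P₁ + 3P₂ = 316.
Market 2: 7P₂ + P₁ = 116.
Eliminating P₂: 7×(1) − 3×(2) gives 81P₁ = 1864, so P₁ = 1864/81.
Back-substitute into (2): P₂ = (116 − 1×1864/81) / 7 = 1076/81.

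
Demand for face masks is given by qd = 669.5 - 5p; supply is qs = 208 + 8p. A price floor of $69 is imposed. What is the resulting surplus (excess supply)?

Surplus = 435.5

Equilibrium price would be p* = 35.5, so the floor at 69 binds.
At p = 69: qd = 324.5, qs = 760.
Surplus = 760 − 324.5 = 435.5.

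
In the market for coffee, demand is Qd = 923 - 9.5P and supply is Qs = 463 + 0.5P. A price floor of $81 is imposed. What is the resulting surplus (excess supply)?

Equilibrium price would be P* = 46, so the floor at 81 binds.
At P = 81: Qd = 153.5, Qs = 503.5.
Surplus = 503.5 − 153.5 = 350.

Surplus = 350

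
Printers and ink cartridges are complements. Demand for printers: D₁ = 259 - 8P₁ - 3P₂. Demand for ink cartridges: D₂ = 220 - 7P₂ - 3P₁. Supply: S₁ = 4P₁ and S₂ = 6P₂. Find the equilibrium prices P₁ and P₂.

Market 1: 259 - 8P₁ - 3P₂ = 4P₁ → 12P₁ + 3P₂ = 259.
Market 2: 13P₂ + 3P₁ = 220.
Eliminating P₂: 13×(1) − 3×(2) gives 147P₁ = 2707, so P₁ = 2707/147.
Back-substitute into (2): P₂ = (220 − 3×2707/147) / 13 = 621/49.

P₁ = 2707/147, P₂ = 621/49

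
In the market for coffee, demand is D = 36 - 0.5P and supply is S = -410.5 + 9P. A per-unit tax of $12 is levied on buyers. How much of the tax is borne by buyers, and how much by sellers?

Pre-tax equilibrium: P* = 47, Q* = 12.5.
Tax on buyers shifts demand to D = 36 − 0.5(P + 12) = 30 - 0.5P.
30 - 0.5P = -410.5 + 9P gives seller price Ps = 881/19; buyers pay Pb = 881/19 + 12 = 1109/19.
New quantity: Q = 36 − 0.5(1109/19) = 259/38.
Buyer burden = 1109/19 − 47 = 216/19; seller burden = 47 − 881/19 = 12/19.

Buyers bear 216/19, sellers bear 12/19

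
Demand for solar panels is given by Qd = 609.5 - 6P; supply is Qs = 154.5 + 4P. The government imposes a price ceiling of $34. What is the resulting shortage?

Equilibrium price would be P* = 45.5, so the ceiling at 34 binds.
At P = 34: Qd = 609.5 − 6(34) = 405.5, Qs = 154.5 + 4(34) = 290.5.
Shortage = 405.5 − 290.5 = 115.

Shortage = 115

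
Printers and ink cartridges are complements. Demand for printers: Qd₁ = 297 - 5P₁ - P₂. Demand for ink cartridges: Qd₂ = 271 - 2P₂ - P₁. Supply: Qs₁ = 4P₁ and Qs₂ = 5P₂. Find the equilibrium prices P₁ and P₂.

P₁ = 904/31, P₂ = 1071/31

Market 1: 297 - 5P₁ - P₂ = 4P₁ → 9P₁ + P₂ = 297.
Market 2: 7P₂ + P₁ = 271.
Eliminating P₂: 7×(1) − 1×(2) gives 62P₁ = 1808, so P₁ = 904/31.
Back-substitute into (2): P₂ = (271 − 1×904/31) / 7 = 1071/31.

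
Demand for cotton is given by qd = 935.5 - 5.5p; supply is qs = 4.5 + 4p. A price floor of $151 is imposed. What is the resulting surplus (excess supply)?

Surplus = 503.5

Equilibrium price would be p* = 98, so the floor at 151 binds.
At p = 151: qd = 105, qs = 608.5.
Surplus = 608.5 − 105 = 503.5.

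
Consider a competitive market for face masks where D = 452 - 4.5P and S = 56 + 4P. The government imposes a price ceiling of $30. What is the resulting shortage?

Equilibrium price would be P* = 792/17, so the ceiling at 30 binds.
At P = 30: D = 452 − 4.5(30) = 317, S = 56 + 4(30) = 176.
Shortage = 317 − 176 = 141.

Shortage = 141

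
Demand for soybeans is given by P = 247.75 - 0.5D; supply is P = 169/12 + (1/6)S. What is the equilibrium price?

Set the two price expressions equal: 247.75 - 0.5Q = 169/12 + (1/6)Q.
701/3 = (2/3)Q, so Q* = 350.5.
P* = 247.75 − (0.5)(350.5) = 72.5.

P* = 72.5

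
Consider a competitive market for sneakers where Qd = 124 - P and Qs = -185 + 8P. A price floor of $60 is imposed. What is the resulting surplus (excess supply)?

Equilibrium price would be P* = 103/3, so the floor at 60 binds.
At P = 60: Qd = 64, Qs = 295.
Surplus = 295 − 64 = 231.

Surplus = 231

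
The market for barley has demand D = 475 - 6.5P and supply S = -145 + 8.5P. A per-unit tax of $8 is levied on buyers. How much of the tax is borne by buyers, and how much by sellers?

Buyers bear 68/15, sellers bear 52/15

Pre-tax equilibrium: P* = 124/3, Q* = 619/3.
Tax on buyers shifts demand to D = 475 − 6.5(P + 8) = 423 - 6.5P.
423 - 6.5P = -145 + 8.5P gives seller price Ps = 568/15; buyers pay Pb = 568/15 + 8 = 688/15.
New quantity: Q = 475 − 6.5(688/15) = 2653/15.
Buyer burden = 688/15 − 124/3 = 68/15; seller burden = 124/3 − 568/15 = 52/15.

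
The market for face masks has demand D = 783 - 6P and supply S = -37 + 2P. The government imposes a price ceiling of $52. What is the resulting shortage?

Shortage = 404

Equilibrium price would be P* = 102.5, so the ceiling at 52 binds.
At P = 52: D = 783 − 6(52) = 471, S = -37 + 2(52) = 67.
Shortage = 471 − 67 = 404.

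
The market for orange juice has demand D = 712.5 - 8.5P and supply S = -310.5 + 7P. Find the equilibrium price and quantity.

P* = 66, Q* = 151.5

Set D = S: 712.5 - 8.5P = -310.5 + 7P.
1023 = 15.5P, so P* = 66.
Q* = 712.5 − 8.5(66) = 151.5.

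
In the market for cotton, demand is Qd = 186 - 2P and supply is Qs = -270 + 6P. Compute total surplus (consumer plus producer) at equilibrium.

Equilibrium: 186 - 2P = -270 + 6P gives P* = 57, Q* = 72.
Demand choke price: P = 93; supply starts at P = 45.
CS = ½(93 − 57)(72) = 1296; PS = ½(57 − 45)(72) = 432.

Total surplus = 1728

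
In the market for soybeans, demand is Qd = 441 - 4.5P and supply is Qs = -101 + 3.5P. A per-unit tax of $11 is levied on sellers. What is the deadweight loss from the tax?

Pre-tax equilibrium: P* = 67.75, Q* = 136.125.
Tax on sellers shifts supply to Qs = -101 + 3.5(P − 11) = -139.5 + 3.5P.
441 - 4.5P = -139.5 + 3.5P gives buyer price Pb = 72.5625; sellers receive Ps = 72.5625 − 11 = 61.5625.
New quantity: Q = 441 − 4.5(72.5625) = 114.46875.
DWL = ½ × 11 × (136.125 − 114.46875) = 119.109375.

Deadweight loss = 119.109375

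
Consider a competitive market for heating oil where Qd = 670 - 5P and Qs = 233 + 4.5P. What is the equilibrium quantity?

Set Qd = Qs: 670 - 5P = 233 + 4.5P.
437 = 9.5P, so P* = 46.
Q* = 670 − 5(46) = 440.

Q* = 440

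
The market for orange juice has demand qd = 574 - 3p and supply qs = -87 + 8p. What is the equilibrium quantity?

q* = 4331/11

Set qd = qs: 574 - 3p = -87 + 8p.
661 = 11p, so p* = 661/11.
q* = 574 − 3(661/11) = 4331/11.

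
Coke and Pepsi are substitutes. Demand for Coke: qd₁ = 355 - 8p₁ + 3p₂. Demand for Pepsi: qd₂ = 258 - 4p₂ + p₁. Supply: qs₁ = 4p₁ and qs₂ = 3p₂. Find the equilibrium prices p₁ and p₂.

p₁ = 3259/81, p₂ = 3451/81

Market 1: 355 - 8p₁ + 3p₂ = 4p₁ → 12p₁ - 3p₂ = 355.
Market 2: 7p₂ - p₁ = 258.
Eliminating p₂: 7×(1) + 3×(2) gives 81p₁ = 3259, so p₁ = 3259/81.
Back-substitute into (2): p₂ = (258 + 1×3259/81) / 7 = 3451/81.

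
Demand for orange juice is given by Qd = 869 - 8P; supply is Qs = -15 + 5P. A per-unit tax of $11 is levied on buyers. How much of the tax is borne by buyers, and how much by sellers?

Buyers bear 55/13, sellers bear 88/13

Pre-tax equilibrium: P* = 68, Q* = 325.
Tax on buyers shifts demand to Qd = 869 − 8(P + 11) = 781 - 8P.
781 - 8P = -15 + 5P gives seller price Ps = 796/13; buyers pay Pb = 796/13 + 11 = 939/13.
New quantity: Q = 869 − 8(939/13) = 3785/13.
Buyer burden = 939/13 − 68 = 55/13; seller burden = 68 − 796/13 = 88/13.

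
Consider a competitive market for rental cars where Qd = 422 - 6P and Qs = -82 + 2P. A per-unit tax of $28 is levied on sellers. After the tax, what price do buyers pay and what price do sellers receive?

Pre-tax equilibrium: P* = 63, Q* = 44.
Tax on sellers shifts supply to Qs = -82 + 2(P − 28) = -138 + 2P.
422 - 6P = -138 + 2P gives buyer price Pb = 70; sellers receive Ps = 70 − 28 = 42.
New quantity: Q = 422 − 6(70) = 2.

Buyers pay $70, sellers receive $42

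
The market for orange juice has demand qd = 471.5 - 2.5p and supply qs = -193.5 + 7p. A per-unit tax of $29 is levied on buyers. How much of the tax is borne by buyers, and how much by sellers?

Buyers bear 406/19, sellers bear 145/19

Pre-tax equilibrium: p* = 70, q* = 296.5.
Tax on buyers shifts demand to qd = 471.5 − 2.5(p + 29) = 399 - 2.5p.
399 - 2.5p = -193.5 + 7p gives seller price ps = 1185/19; buyers pay pb = 1185/19 + 29 = 1736/19.
New quantity: q = 471.5 − 2.5(1736/19) = 9237/38.
Buyer burden = 1736/19 − 70 = 406/19; seller burden = 70 − 1185/19 = 145/19.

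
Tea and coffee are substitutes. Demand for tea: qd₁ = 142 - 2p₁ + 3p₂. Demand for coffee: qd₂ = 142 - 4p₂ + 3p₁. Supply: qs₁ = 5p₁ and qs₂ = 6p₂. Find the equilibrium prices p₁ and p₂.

Market 1: 142 - 2p₁ + 3p₂ = 5p₁ → 7p₁ - 3p₂ = 142.
Market 2: 10p₂ - 3p₁ = 142.
Eliminating p₂: 10×(1) + 3×(2) gives 61p₁ = 1846, so p₁ = 1846/61.
Back-substitute into (2): p₂ = (142 + 3×1846/61) / 10 = 1420/61.

p₁ = 1846/61, p₂ = 1420/61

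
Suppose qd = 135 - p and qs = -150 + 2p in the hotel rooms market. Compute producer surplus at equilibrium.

Producer surplus = 400

Equilibrium: 135 - p = -150 + 2p gives p* = 95, q* = 40.
Supply starts at p = 75 (where qs = 0).
PS = ½(95 − 75)(40) = 400.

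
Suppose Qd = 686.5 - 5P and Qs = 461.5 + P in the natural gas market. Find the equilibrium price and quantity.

P* = 37.5, Q* = 499

Set Qd = Qs: 686.5 - 5P = 461.5 + P.
225 = 6P, so P* = 37.5.
Q* = 686.5 − 5(37.5) = 499.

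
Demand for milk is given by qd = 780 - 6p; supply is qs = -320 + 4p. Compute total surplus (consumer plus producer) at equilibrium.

Equilibrium: 780 - 6p = -320 + 4p gives p* = 110, q* = 120.
Demand choke price: p = 130; supply starts at p = 80.
CS = ½(130 − 110)(120) = 1200; PS = ½(110 − 80)(120) = 1800.

Total surplus = 3000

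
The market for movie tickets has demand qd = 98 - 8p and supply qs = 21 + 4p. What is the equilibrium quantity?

Set qd = qs: 98 - 8p = 21 + 4p.
77 = 12p, so p* = 77/12.
q* = 98 − 8(77/12) = 140/3.

q* = 140/3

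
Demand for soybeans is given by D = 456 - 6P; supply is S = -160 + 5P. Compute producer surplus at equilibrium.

Producer surplus = 1440

Equilibrium: 456 - 6P = -160 + 5P gives P* = 56, Q* = 120.
Supply starts at P = 32 (where S = 0).
PS = ½(56 − 32)(120) = 1440.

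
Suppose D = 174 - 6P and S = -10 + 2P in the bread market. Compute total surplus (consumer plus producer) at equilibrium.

Equilibrium: 174 - 6P = -10 + 2P gives P* = 23, Q* = 36.
Demand choke price: P = 29; supply starts at P = 5.
CS = ½(29 − 23)(36) = 108; PS = ½(23 − 5)(36) = 324.

Total surplus = 432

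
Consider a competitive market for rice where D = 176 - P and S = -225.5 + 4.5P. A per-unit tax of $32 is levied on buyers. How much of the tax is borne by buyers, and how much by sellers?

Buyers bear 288/11, sellers bear 64/11

Pre-tax equilibrium: P* = 73, Q* = 103.
Tax on buyers shifts demand to D = 176 − 1(P + 32) = 144 - P.
144 - P = -225.5 + 4.5P gives seller price Ps = 739/11; buyers pay Pb = 739/11 + 32 = 1091/11.
New quantity: Q = 176 − 1(1091/11) = 845/11.
Buyer burden = 1091/11 − 73 = 288/11; seller burden = 73 − 739/11 = 64/11.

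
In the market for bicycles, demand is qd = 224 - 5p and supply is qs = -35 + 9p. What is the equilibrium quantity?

q* = 131.5

Set qd = qs: 224 - 5p = -35 + 9p.
259 = 14p, so p* = 18.5.
q* = 224 − 5(18.5) = 131.5.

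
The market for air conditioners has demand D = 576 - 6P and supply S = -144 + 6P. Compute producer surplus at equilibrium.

Producer surplus = 3888

Equilibrium: 576 - 6P = -144 + 6P gives P* = 60, Q* = 216.
Supply starts at P = 24 (where S = 0).
PS = ½(60 − 24)(216) = 3888.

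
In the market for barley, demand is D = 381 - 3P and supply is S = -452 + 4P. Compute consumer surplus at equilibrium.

Equilibrium: 381 - 3P = -452 + 4P gives P* = 119, Q* = 24.
Demand choke price (D = 0): P = 127.
CS = ½(127 − 119)(24) = 96.

Consumer surplus = 96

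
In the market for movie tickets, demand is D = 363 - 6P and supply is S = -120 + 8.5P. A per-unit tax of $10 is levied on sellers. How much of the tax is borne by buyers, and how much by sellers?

Pre-tax equilibrium: P* = 966/29, Q* = 4731/29.
Tax on sellers shifts supply to S = -120 + 8.5(P − 10) = -205 + 8.5P.
363 - 6P = -205 + 8.5P gives buyer price Pb = 1136/29; sellers receive Ps = 1136/29 − 10 = 846/29.
New quantity: Q = 363 − 6(1136/29) = 3711/29.
Buyer burden = 1136/29 − 966/29 = 170/29; seller burden = 966/29 − 846/29 = 120/29.

Buyers bear 170/29, sellers bear 120/29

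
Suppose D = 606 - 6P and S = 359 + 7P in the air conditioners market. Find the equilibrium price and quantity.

Set D = S: 606 - 6P = 359 + 7P.
247 = 13P, so P* = 19.
Q* = 606 − 6(19) = 492.

P* = 19, Q* = 492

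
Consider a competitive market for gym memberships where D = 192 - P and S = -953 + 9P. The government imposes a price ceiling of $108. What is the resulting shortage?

Shortage = 65

Equilibrium price would be P* = 114.5, so the ceiling at 108 binds.
At P = 108: D = 192 − 1(108) = 84, S = -953 + 9(108) = 19.
Shortage = 84 − 19 = 65.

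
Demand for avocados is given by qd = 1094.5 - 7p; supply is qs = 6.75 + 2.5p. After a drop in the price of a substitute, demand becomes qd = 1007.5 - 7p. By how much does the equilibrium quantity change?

Δq = -435/19

Original equilibrium: p* = 114.5, q* = 293.
New equilibrium: 1007.5 - 7p = 6.75 + 2.5p, so 1000.75 = 9.5p and p' = 4003/38; q' = 1007.5 − 7(4003/38) = 5132/19.
Change in quantity: 5132/19 − 293 = -435/19.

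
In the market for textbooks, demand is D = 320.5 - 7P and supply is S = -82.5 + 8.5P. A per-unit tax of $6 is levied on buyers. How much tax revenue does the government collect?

Pre-tax equilibrium: P* = 26, Q* = 138.5.
Tax on buyers shifts demand to D = 320.5 − 7(P + 6) = 278.5 - 7P.
278.5 - 7P = -82.5 + 8.5P gives seller price Ps = 722/31; buyers pay Pb = 722/31 + 6 = 908/31.
New quantity: Q = 320.5 − 7(908/31) = 7159/62.
Revenue = 6 × 7159/62 = 21477/31.

Tax revenue = 21477/31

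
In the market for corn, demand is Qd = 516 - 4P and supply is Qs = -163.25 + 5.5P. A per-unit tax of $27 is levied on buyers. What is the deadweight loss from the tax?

Pre-tax equilibrium: P* = 71.5, Q* = 230.
Tax on buyers shifts demand to Qd = 516 − 4(P + 27) = 408 - 4P.
408 - 4P = -163.25 + 5.5P gives seller price Ps = 2285/38; buyers pay Pb = 2285/38 + 27 = 3311/38.
New quantity: Q = 516 − 4(3311/38) = 3182/19.
DWL = ½ × 27 × (230 − 3182/19) = 16038/19.

Deadweight loss = 16038/19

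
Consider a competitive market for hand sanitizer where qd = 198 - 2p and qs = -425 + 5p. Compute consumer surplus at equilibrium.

Equilibrium: 198 - 2p = -425 + 5p gives p* = 89, q* = 20.
Demand choke price (qd = 0): p = 99.
CS = ½(99 − 89)(20) = 100.

Consumer surplus = 100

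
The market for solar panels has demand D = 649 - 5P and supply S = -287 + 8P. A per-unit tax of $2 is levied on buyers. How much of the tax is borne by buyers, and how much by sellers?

Pre-tax equilibrium: P* = 72, Q* = 289.
Tax on buyers shifts demand to D = 649 − 5(P + 2) = 639 - 5P.
639 - 5P = -287 + 8P gives seller price Ps = 926/13; buyers pay Pb = 926/13 + 2 = 952/13.
New quantity: Q = 649 − 5(952/13) = 3677/13.
Buyer burden = 952/13 − 72 = 16/13; seller burden = 72 − 926/13 = 10/13.

Buyers bear 16/13, sellers bear 10/13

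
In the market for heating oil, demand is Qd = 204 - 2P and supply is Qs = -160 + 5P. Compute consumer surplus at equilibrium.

Consumer surplus = 2500

Equilibrium: 204 - 2P = -160 + 5P gives P* = 52, Q* = 100.
Demand choke price (Qd = 0): P = 102.
CS = ½(102 − 52)(100) = 2500.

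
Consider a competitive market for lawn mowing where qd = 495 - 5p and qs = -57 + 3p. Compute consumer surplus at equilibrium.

Consumer surplus = 2250

Equilibrium: 495 - 5p = -57 + 3p gives p* = 69, q* = 150.
Demand choke price (qd = 0): p = 99.
CS = ½(99 − 69)(150) = 2250.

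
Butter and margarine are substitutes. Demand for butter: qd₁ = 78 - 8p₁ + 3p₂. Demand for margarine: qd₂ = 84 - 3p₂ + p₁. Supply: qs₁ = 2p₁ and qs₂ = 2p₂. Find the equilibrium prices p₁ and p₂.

p₁ = 642/47, p₂ = 918/47

Market 1: 78 - 8p₁ + 3p₂ = 2p₁ → 10p₁ - 3p₂ = 78.
Market 2: 5p₂ - p₁ = 84.
Eliminating p₂: 5×(1) + 3×(2) gives 47p₁ = 642, so p₁ = 642/47.
Back-substitute into (2): p₂ = (84 + 1×642/47) / 5 = 918/47.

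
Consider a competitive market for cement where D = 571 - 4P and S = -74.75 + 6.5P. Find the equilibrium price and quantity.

Set D = S: 571 - 4P = -74.75 + 6.5P.
645.75 = 10.5P, so P* = 61.5.
Q* = 571 − 4(61.5) = 325.

P* = 61.5, Q* = 325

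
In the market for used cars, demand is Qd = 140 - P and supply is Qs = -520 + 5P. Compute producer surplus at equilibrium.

Equilibrium: 140 - P = -520 + 5P gives P* = 110, Q* = 30.
Supply starts at P = 104 (where Qs = 0).
PS = ½(110 − 104)(30) = 90.

Producer surplus = 90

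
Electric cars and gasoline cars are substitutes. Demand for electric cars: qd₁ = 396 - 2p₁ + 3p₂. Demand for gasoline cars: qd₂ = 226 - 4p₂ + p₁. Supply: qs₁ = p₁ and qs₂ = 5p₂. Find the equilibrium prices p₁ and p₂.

p₁ = 176.75, p₂ = 44.75

Market 1: 396 - 2p₁ + 3p₂ = p₁ → 3p₁ - 3p₂ = 396.
Market 2: 9p₂ - p₁ = 226.
Eliminating p₂: 9×(1) + 3×(2) gives 24p₁ = 4242, so p₁ = 176.75.
Back-substitute into (2): p₂ = (226 + 1×176.75) / 9 = 44.75.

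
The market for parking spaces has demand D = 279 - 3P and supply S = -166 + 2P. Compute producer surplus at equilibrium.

Producer surplus = 36

Equilibrium: 279 - 3P = -166 + 2P gives P* = 89, Q* = 12.
Supply starts at P = 83 (where S = 0).
PS = ½(89 − 83)(12) = 36.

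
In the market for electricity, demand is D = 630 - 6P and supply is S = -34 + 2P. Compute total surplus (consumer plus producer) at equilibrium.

Total surplus = 5808

Equilibrium: 630 - 6P = -34 + 2P gives P* = 83, Q* = 132.
Demand choke price: P = 105; supply starts at P = 17.
CS = ½(105 − 83)(132) = 1452; PS = ½(83 − 17)(132) = 4356.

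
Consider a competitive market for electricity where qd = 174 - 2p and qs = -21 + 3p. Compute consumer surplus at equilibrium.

Consumer surplus = 2304

Equilibrium: 174 - 2p = -21 + 3p gives p* = 39, q* = 96.
Demand choke price (qd = 0): p = 87.
CS = ½(87 − 39)(96) = 2304.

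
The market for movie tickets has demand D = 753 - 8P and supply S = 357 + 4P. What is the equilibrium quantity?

Q* = 489

Set D = S: 753 - 8P = 357 + 4P.
396 = 12P, so P* = 33.
Q* = 753 − 8(33) = 489.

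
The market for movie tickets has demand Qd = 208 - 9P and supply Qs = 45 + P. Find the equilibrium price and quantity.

P* = 16.3, Q* = 61.3

Set Qd = Qs: 208 - 9P = 45 + P.
163 = 10P, so P* = 16.3.
Q* = 208 − 9(16.3) = 61.3.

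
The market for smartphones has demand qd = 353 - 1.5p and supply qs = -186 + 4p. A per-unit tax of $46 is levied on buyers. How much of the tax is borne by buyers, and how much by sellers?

Pre-tax equilibrium: p* = 98, q* = 206.
Tax on buyers shifts demand to qd = 353 − 1.5(p + 46) = 284 - 1.5p.
284 - 1.5p = -186 + 4p gives seller price ps = 940/11; buyers pay pb = 940/11 + 46 = 1446/11.
New quantity: q = 353 − 1.5(1446/11) = 1714/11.
Buyer burden = 1446/11 − 98 = 368/11; seller burden = 98 − 940/11 = 138/11.

Buyers bear 368/11, sellers bear 138/11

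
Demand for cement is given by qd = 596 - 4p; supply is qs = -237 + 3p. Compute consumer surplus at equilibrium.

Equilibrium: 596 - 4p = -237 + 3p gives p* = 119, q* = 120.
Demand choke price (qd = 0): p = 149.
CS = ½(149 − 119)(120) = 1800.

Consumer surplus = 1800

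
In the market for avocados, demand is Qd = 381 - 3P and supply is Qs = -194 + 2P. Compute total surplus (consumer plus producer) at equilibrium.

Equilibrium: 381 - 3P = -194 + 2P gives P* = 115, Q* = 36.
Demand choke price: P = 127; supply starts at P = 97.
CS = ½(127 − 115)(36) = 216; PS = ½(115 − 97)(36) = 324.

Total surplus = 540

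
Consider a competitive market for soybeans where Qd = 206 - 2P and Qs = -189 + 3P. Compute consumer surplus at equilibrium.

Equilibrium: 206 - 2P = -189 + 3P gives P* = 79, Q* = 48.
Demand choke price (Qd = 0): P = 103.
CS = ½(103 − 79)(48) = 576.

Consumer surplus = 576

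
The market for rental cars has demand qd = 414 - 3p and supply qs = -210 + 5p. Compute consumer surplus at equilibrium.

Consumer surplus = 5400

Equilibrium: 414 - 3p = -210 + 5p gives p* = 78, q* = 180.
Demand choke price (qd = 0): p = 138.
CS = ½(138 − 78)(180) = 5400.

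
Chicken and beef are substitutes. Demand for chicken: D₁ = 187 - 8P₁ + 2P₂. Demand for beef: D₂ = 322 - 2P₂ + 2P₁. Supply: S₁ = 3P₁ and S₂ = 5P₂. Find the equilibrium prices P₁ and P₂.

Market 1: 187 - 8P₁ + 2P₂ = 3P₁ → 11P₁ - 2P₂ = 187.
Market 2: 7P₂ - 2P₁ = 322.
Eliminating P₂: 7×(1) + 2×(2) gives 73P₁ = 1953, so P₁ = 1953/73.
Back-substitute into (2): P₂ = (322 + 2×1953/73) / 7 = 3916/73.

P₁ = 1953/73, P₂ = 3916/73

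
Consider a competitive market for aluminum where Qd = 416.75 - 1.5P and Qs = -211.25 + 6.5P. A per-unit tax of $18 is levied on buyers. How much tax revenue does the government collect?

Pre-tax equilibrium: P* = 78.5, Q* = 299.
Tax on buyers shifts demand to Qd = 416.75 − 1.5(P + 18) = 389.75 - 1.5P.
389.75 - 1.5P = -211.25 + 6.5P gives seller price Ps = 75.125; buyers pay Pb = 75.125 + 18 = 93.125.
New quantity: Q = 416.75 − 1.5(93.125) = 277.0625.
Revenue = 18 × 277.0625 = 4987.125.

Tax revenue = 4987.125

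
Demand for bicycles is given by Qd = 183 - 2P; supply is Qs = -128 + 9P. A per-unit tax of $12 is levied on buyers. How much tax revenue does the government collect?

Pre-tax equilibrium: P* = 311/11, Q* = 1391/11.
Tax on buyers shifts demand to Qd = 183 − 2(P + 12) = 159 - 2P.
159 - 2P = -128 + 9P gives seller price Ps = 287/11; buyers pay Pb = 287/11 + 12 = 419/11.
New quantity: Q = 183 − 2(419/11) = 1175/11.
Revenue = 12 × 1175/11 = 14100/11.

Tax revenue = 14100/11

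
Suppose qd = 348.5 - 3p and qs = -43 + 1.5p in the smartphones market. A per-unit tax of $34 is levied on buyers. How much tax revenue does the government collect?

Pre-tax equilibrium: p* = 87, q* = 87.5.
Tax on buyers shifts demand to qd = 348.5 − 3(p + 34) = 246.5 - 3p.
246.5 - 3p = -43 + 1.5p gives seller price ps = 193/3; buyers pay pb = 193/3 + 34 = 295/3.
New quantity: q = 348.5 − 3(295/3) = 53.5.
Revenue = 34 × 53.5 = 1819.

Tax revenue = 1819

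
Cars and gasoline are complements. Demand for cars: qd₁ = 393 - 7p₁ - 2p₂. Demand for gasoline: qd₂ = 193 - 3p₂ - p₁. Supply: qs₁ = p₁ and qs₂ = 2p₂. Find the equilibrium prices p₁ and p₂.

Market 1: 393 - 7p₁ - 2p₂ = p₁ → 8p₁ + 2p₂ = 393.
Market 2: 5p₂ + p₁ = 193.
Eliminating p₂: 5×(1) − 2×(2) gives 38p₁ = 1579, so p₁ = 1579/38.
Back-substitute into (2): p₂ = (193 − 1×1579/38) / 5 = 1151/38.

p₁ = 1579/38, p₂ = 1151/38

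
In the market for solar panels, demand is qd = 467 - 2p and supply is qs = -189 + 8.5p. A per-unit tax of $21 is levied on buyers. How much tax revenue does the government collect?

Pre-tax equilibrium: p* = 1312/21, q* = 7183/21.
Tax on buyers shifts demand to qd = 467 − 2(p + 21) = 425 - 2p.
425 - 2p = -189 + 8.5p gives seller price ps = 1228/21; buyers pay pb = 1228/21 + 21 = 1669/21.
New quantity: q = 467 − 2(1669/21) = 6469/21.
Revenue = 21 × 6469/21 = 6469.

Tax revenue = 6469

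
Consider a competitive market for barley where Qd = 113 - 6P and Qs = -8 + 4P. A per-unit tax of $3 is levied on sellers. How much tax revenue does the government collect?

Tax revenue = 99.6

Pre-tax equilibrium: P* = 12.1, Q* = 40.4.
Tax on sellers shifts supply to Qs = -8 + 4(P − 3) = -20 + 4P.
113 - 6P = -20 + 4P gives buyer price Pb = 13.3; sellers receive Ps = 13.3 − 3 = 10.3.
New quantity: Q = 113 − 6(13.3) = 33.2.
Revenue = 3 × 33.2 = 99.6.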